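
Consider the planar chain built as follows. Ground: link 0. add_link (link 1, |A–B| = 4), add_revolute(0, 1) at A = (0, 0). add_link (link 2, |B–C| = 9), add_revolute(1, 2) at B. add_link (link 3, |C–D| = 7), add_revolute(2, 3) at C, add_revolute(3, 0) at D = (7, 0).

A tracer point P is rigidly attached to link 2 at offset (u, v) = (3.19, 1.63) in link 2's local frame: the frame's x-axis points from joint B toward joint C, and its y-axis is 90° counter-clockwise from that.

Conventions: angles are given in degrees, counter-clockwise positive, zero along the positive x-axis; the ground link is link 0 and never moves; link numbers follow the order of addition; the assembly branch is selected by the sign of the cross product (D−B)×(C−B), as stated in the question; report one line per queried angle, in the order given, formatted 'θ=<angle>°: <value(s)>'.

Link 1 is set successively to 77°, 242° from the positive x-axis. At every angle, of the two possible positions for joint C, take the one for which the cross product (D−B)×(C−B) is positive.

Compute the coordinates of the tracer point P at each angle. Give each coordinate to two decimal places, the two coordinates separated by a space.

A=(0,0), D=(7.00,0)
θ=77°: B = A + 4.00·(cos77°, sin77°) = (0.8998, 3.8975)
θ=77°: |BD| = 7.2390
θ=77°: circle(B,9.00) ∩ circle(D,7.00): a=5.8297, h=6.8567
θ=77°:   candidates: C₊=(9.5041,6.5368) cross=49.635; C₋=(2.1208,-5.0193) cross=-49.635
θ=77°:   branch + wants cross > 0 → take C=(9.5041,6.5368) (cross=49.635)
θ=77°: ex = (C−B)/|BC| = (0.9560,0.2933); ey = (-0.2933,0.9560)
θ=77°: P = B + 3.19·ex + 1.63·ey = (3.4715,6.3913)
θ=242°: B = A + 4.00·(cos242°, sin242°) = (-1.8779, -3.5318)
θ=242°: |BD| = 9.5546
θ=242°: circle(B,9.00) ∩ circle(D,7.00): a=6.4519, h=6.2748
θ=242°:   candidates: C₊=(1.7976,4.6835) cross=59.953; C₋=(6.4365,-6.9773) cross=-59.953
θ=242°:   branch + wants cross > 0 → take C=(1.7976,4.6835) (cross=59.953)
θ=242°: ex = (C−B)/|BC| = (0.4084,0.9128); ey = (-0.9128,0.4084)
θ=242°: P = B + 3.19·ex + 1.63·ey = (-2.0630,0.0457)

θ=77°: 3.47 6.39
θ=242°: -2.06 0.05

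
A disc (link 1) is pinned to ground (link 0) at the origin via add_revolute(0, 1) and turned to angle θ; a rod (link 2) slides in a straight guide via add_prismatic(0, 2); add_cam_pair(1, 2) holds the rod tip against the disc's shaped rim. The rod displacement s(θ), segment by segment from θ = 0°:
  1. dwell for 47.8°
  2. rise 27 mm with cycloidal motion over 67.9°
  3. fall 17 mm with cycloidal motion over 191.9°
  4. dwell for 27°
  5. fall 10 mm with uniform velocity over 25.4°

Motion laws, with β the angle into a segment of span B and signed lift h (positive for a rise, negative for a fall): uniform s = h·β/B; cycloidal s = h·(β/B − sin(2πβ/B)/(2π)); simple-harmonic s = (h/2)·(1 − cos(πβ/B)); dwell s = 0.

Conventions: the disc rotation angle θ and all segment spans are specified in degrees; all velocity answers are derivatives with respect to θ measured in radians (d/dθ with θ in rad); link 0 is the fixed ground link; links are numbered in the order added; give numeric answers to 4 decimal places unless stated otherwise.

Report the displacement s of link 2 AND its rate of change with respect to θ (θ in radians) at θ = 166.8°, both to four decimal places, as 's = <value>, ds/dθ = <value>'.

segment 1 (0° to 47.8°, dwell): s unchanged at 0.0000
segment 2 (47.8° to 115.7°, cycloidal, h = 27) is passed completely: s = 0.0000 + (27) = 27.0000
θ = 166.8° falls in segment 3 (115.7° to 307.6°, cycloidal, h = -17): β = 166.8 − 115.7 = 51.1°, B = 191.9°; Δs = -17·(0.2663 − sin(2π·0.2663)/(2π)) = -1.8354; s = 27.0000 − 1.8354 = 25.1646
velocity in seg [115.7°–307.6°] (cycloidal), θ in radians: β = 51.1° = 0.8919 rad, B = 191.9° = 3.3493 rad; ds/dθ = (h/B)(1 − cos(2πβ/B)) = ((-17)/3.3493)(1 − cos(2π·0.2663)) = -5.594141 mm/rad

s = 25.1646, ds/dθ = -5.5941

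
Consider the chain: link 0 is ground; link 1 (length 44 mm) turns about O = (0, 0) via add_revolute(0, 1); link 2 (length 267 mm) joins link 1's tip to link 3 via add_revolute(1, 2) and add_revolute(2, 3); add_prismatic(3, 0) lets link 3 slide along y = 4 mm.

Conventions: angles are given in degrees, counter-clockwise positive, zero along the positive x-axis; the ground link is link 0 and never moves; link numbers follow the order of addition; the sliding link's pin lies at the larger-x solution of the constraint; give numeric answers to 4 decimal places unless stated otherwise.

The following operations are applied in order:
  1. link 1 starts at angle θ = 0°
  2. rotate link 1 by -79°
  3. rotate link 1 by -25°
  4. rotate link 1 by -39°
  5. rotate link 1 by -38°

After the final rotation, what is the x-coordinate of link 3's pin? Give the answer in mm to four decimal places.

geometry: r = 44 mm, L = 267 mm, e = 4 mm; θ starts at 0°
rotate link 1 by -79°: θ ← 0° -79° = -79°
rotate link 1 by -25°: θ ← -79° -25° = -104°
rotate link 1 by -39°: θ ← -104° -39° = -143°
rotate link 1 by -38°: θ ← -143° -38° = -181°
crank pin P = (r cos θ, r sin θ) = (-43.993299, 0.767906)
h = r sin θ − e = 0.767906 − 4 = -3.232094
x = r cos θ + √(L² − h²) = -43.993299 + 266.980437 = 222.987138

222.9871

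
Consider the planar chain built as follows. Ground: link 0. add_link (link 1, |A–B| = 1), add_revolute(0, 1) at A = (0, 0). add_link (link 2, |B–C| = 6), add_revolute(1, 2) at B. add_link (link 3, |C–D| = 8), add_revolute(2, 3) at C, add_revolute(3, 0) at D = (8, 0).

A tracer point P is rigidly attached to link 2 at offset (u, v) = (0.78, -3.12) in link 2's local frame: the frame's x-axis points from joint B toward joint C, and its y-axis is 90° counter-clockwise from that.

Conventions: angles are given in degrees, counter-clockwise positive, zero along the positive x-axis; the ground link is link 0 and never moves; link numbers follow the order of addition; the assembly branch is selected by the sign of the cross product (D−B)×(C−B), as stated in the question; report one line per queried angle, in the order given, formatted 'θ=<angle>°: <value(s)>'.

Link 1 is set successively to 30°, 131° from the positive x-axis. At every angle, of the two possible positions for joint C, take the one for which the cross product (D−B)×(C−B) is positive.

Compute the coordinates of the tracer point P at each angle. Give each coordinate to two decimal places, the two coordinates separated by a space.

A=(0,0), D=(8.00,0)
θ=30°: B = A + 1.00·(cos30°, sin30°) = (0.8660, 0.5000)
θ=30°: |BD| = 7.1515
θ=30°: circle(B,6.00) ∩ circle(D,8.00): a=1.6181, h=5.7777
θ=30°:   candidates: C₊=(2.8841,6.1504) cross=41.319; C₋=(2.0762,-5.3767) cross=-41.319
θ=30°:   branch + wants cross > 0 → take C=(2.8841,6.1504) (cross=41.319)
θ=30°: ex = (C−B)/|BC| = (0.3363,0.9417); ey = (-0.9417,0.3363)
θ=30°: P = B + 0.78·ex + -3.12·ey = (4.0666,0.1851)
θ=131°: B = A + 1.00·(cos131°, sin131°) = (-0.6561, 0.7547)
θ=131°: |BD| = 8.6889
θ=131°: circle(B,6.00) ∩ circle(D,8.00): a=2.7332, h=5.3413
θ=131°:   candidates: C₊=(2.5308,5.8384) cross=46.410; C₋=(1.6029,-4.8038) cross=-46.410
θ=131°:   branch + wants cross > 0 → take C=(2.5308,5.8384) (cross=46.410)
θ=131°: ex = (C−B)/|BC| = (0.5311,0.8473); ey = (-0.8473,0.5311)
θ=131°: P = B + 0.78·ex + -3.12·ey = (2.4018,-0.2415)

θ=30°: 4.07 0.19
θ=131°: 2.40 -0.24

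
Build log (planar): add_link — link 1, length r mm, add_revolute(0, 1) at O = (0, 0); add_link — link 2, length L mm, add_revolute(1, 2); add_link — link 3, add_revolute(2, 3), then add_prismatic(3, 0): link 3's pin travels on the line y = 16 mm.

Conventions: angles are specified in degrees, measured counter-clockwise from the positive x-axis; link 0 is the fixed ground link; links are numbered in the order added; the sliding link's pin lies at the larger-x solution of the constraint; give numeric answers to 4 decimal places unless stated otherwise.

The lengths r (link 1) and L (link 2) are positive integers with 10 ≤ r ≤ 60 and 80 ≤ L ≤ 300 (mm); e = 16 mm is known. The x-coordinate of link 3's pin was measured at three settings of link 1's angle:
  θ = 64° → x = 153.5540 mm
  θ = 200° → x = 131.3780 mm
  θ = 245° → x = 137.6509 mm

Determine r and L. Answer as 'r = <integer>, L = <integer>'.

constraint per measurement: (x − r cos θ)² + (r sin θ − e)² = L²
subtracting the θ₁ and θ₂ equations cancels the r² and L² terms:
r = (x₁² − x₂²) / (2[(x₁cos θ₁ + e sin θ₁) − (x₂cos θ₂ + e sin θ₂)]) = 15.0000 → r = 15
L² = (x₁ − r cos θ₁)² + (r sin θ₁ − e)² = 21609.0005 → L = 147.0000 → L = 147
check at θ₃=245°: x = 137.6509 (printed 137.6509) ✓

r = 15, L = 147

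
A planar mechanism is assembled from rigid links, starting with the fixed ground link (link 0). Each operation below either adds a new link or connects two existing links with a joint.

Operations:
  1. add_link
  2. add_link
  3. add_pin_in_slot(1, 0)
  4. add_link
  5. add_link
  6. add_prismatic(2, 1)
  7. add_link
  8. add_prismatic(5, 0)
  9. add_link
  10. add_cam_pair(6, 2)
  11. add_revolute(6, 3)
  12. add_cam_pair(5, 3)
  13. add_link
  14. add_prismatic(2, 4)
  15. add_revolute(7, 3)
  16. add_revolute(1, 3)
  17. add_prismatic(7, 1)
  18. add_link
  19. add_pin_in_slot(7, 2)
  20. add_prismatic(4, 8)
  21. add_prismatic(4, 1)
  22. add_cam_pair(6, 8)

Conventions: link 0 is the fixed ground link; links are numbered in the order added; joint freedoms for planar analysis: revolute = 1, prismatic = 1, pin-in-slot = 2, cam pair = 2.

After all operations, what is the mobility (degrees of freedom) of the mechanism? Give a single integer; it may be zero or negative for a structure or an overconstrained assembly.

ground; <1,0,0>
#1 <2,0,0>
#2 <3,0,0>
PS:1↔0 J2 <3,0,1>
#3 <4,0,1>
#4 <5,0,1>
P:2↔1 J1 <5,1,1>
#5 <6,1,1>
P:5↔0 J1 <6,2,1>
#6 <7,2,1>
C:6↔2 J2 <7,2,2>
R:6↔3 J1 <7,3,2>
C:5↔3 J2 <7,3,3>
#7 <8,3,3>
P:2↔4 J1 <8,4,3>
R:7↔3 J1 <8,5,3>
R:1↔3 J1 <8,6,3>
P:7↔1 J1 <8,7,3>
#8 <9,7,3>
PS:7↔2 J2 <9,7,4>
P:4↔8 J1 <9,8,4>
P:4↔1 J1 <9,9,4>
C:6↔8 J2 <9,9,5>
3×8 − 2×9 − 1×5 = 1

M = 1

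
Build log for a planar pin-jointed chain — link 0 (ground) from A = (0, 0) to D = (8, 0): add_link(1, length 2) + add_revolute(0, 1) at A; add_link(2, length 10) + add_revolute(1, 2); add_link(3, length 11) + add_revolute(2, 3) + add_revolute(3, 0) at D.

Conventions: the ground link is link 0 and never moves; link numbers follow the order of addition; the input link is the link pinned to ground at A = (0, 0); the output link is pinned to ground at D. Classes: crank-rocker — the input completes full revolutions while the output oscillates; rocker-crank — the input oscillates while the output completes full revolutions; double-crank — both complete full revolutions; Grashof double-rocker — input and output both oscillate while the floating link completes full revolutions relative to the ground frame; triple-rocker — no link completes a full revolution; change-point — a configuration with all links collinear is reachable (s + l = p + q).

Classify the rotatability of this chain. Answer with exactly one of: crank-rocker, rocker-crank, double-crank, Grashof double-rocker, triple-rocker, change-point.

lengths: ground=8, input=2, coupler=10, output=11
sorted: s=2 (shortest), l=11 (longest), p+q=18
s + l = 13 vs p + q = 18
s + l < p + q (Grashof) with shortest = input link → crank-rocker

crank-rocker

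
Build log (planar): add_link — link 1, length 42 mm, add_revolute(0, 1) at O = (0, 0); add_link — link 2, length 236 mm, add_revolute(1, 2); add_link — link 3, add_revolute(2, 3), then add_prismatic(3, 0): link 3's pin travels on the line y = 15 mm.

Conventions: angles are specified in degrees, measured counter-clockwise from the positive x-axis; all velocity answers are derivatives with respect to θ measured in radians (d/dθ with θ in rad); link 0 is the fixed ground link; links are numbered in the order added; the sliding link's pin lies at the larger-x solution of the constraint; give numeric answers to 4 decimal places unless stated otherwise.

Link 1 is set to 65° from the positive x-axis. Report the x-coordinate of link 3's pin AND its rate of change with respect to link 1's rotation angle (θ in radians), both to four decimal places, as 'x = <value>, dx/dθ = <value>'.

geometry: r = 42 mm, L = 236 mm, e = 15 mm
crank pin P = (r cos θ, r sin θ) = (17.749967, 38.064927)
h = r sin θ − e = 38.064927 − 15 = 23.064927
x = r cos θ + √(L² − h²) = 17.749967 + 234.870196 = 252.620163
dx/dθ = −r sin θ − h·r cos θ/√(L² − h²) (θ in radians; h = 23.064927) = -39.808025

x = 252.6202, dx/dθ = -39.8080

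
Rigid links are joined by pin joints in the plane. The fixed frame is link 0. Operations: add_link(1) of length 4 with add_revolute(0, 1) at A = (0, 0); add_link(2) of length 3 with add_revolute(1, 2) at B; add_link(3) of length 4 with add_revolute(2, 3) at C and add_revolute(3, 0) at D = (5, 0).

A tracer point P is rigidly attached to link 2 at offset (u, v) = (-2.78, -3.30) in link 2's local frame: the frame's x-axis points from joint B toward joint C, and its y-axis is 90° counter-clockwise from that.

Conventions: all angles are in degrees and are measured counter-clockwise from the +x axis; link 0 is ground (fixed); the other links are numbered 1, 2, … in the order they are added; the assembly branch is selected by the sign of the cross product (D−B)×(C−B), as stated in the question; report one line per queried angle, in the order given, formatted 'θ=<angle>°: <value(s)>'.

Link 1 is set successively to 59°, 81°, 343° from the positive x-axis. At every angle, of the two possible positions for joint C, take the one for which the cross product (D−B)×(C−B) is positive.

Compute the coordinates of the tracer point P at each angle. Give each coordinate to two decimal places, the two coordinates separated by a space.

A=(0,0), D=(5.00,0)
θ=59°: B = A + 4.00·(cos59°, sin59°) = (2.0602, 3.4287)
θ=59°: |BD| = 4.5165
θ=59°: circle(B,3.00) ∩ circle(D,4.00): a=1.4833, h=2.6077
θ=59°:   candidates: C₊=(5.0052,4.0000) cross=11.777; C₋=(1.0461,0.6053) cross=-11.777
θ=59°:   branch + wants cross > 0 → take C=(5.0052,4.0000) (cross=11.777)
θ=59°: ex = (C−B)/|BC| = (0.9817,0.1904); ey = (-0.1904,0.9817)
θ=59°: P = B + -2.78·ex + -3.30·ey = (-0.0405,-0.3404)
θ=81°: B = A + 4.00·(cos81°, sin81°) = (0.6257, 3.9508)
θ=81°: |BD| = 5.8943
θ=81°: circle(B,3.00) ∩ circle(D,4.00): a=2.3533, h=1.8606
θ=81°:   candidates: C₊=(3.6193,3.7541) cross=10.967; C₋=(1.1251,0.9926) cross=-10.967
θ=81°:   branch + wants cross > 0 → take C=(3.6193,3.7541) (cross=10.967)
θ=81°: ex = (C−B)/|BC| = (0.9979,-0.0655); ey = (0.0655,0.9979)
θ=81°: P = B + -2.78·ex + -3.30·ey = (-2.3646,0.8400)
θ=343°: B = A + 4.00·(cos343°, sin343°) = (3.8252, -1.1695)
θ=343°: |BD| = 1.6577
θ=343°: circle(B,3.00) ∩ circle(D,4.00): a=-1.2826, h=2.7120
θ=343°:   candidates: C₊=(1.0029,-0.1524) cross=4.496; C₋=(4.8296,-3.9964) cross=-4.496
θ=343°:   branch + wants cross > 0 → take C=(1.0029,-0.1524) (cross=4.496)
θ=343°: ex = (C−B)/|BC| = (-0.9408,0.3390); ey = (-0.3390,-0.9408)
θ=343°: P = B + -2.78·ex + -3.30·ey = (7.5594,0.9925)

θ=59°: -0.04 -0.34
θ=81°: -2.36 0.84
θ=343°: 7.56 0.99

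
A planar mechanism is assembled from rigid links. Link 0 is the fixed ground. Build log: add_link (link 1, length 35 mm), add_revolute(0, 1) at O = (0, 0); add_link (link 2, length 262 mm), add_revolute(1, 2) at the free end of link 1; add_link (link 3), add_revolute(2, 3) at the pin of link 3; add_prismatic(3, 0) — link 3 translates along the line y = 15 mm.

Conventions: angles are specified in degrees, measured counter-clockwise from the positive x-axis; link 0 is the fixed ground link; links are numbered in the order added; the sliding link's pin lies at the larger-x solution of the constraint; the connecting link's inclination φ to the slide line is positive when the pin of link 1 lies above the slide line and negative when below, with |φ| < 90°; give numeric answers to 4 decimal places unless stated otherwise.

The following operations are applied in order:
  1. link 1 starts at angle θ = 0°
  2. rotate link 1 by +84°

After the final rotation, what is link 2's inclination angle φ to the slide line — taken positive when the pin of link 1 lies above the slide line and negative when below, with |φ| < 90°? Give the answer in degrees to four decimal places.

geometry: r = 35 mm, L = 262 mm, e = 15 mm; θ starts at 0°
rotate link 1 by +84°: θ ← 0° +84° = 84°
h = r sin θ − e = 34.808266 − 15 = 19.808266
sin φ = h / L = 19.808266 / 262 = 0.07560407
φ = arcsin(0.07560407) = 4.335932°

4.3359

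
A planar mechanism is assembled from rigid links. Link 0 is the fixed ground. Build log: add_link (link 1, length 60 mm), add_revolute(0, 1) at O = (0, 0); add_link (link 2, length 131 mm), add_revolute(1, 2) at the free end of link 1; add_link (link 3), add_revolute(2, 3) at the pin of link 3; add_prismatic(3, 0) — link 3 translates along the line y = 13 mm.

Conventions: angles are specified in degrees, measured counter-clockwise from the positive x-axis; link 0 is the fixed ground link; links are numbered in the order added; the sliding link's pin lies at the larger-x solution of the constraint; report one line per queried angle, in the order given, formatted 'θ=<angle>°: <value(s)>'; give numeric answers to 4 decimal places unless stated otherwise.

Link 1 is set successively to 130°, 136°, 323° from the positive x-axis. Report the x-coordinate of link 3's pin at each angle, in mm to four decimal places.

geometry: r = 60 mm, L = 131 mm, e = 13 mm
θ=130°: crank pin P = (r cos θ, r sin θ) = (-38.567257, 45.962667)
θ=130°: h = r sin θ − e = 45.962667 − 13 = 32.962667
θ=130°: x = r cos θ + √(L² − h²) = -38.567257 + 126.785104 = 88.217847
θ=136°: crank pin P = (r cos θ, r sin θ) = (-43.160388, 41.679502)
θ=136°: h = r sin θ − e = 41.679502 − 13 = 28.679502
θ=136°: x = r cos θ + √(L² − h²) = -43.160388 + 127.822088 = 84.661700
θ=323°: crank pin P = (r cos θ, r sin θ) = (47.918131, -36.108901)
θ=323°: h = r sin θ − e = -36.108901 − 13 = -49.108901
θ=323°: x = r cos θ + √(L² − h²) = 47.918131 + 121.446761 = 169.364892

θ=130°: 88.2178
θ=136°: 84.6617
θ=323°: 169.3649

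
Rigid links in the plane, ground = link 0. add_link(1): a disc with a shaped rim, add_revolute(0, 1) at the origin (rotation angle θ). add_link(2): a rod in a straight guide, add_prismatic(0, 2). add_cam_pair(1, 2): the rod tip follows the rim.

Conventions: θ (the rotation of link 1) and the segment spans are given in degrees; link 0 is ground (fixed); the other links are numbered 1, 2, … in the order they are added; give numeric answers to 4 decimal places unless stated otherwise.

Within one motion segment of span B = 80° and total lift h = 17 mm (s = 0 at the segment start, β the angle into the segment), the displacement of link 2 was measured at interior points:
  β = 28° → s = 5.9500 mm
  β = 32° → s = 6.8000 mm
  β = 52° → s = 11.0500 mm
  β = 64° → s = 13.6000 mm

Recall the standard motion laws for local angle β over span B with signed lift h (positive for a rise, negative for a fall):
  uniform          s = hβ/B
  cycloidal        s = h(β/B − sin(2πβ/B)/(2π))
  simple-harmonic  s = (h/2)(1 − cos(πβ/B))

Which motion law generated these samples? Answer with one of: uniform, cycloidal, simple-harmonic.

candidates at β/B = r: uniform s = h·r (linear in β); cycloidal s = h·(r − sin(2πr)/(2π)); simple-harmonic s = (h/2)(1 − cos(πr))
β=28°: printed 5.9500 | uniform 5.9500, cycloidal 3.7611, simple-harmonic 4.6411
β=32°: printed 6.8000 | uniform 6.8000, cycloidal 5.2097, simple-harmonic 5.8734
β=52°: printed 11.0500 | uniform 11.0500, cycloidal 13.2389, simple-harmonic 12.3589
β=64°: printed 13.6000 | uniform 13.6000, cycloidal 16.1732, simple-harmonic 15.3766
only one law matches every sample → uniform

uniform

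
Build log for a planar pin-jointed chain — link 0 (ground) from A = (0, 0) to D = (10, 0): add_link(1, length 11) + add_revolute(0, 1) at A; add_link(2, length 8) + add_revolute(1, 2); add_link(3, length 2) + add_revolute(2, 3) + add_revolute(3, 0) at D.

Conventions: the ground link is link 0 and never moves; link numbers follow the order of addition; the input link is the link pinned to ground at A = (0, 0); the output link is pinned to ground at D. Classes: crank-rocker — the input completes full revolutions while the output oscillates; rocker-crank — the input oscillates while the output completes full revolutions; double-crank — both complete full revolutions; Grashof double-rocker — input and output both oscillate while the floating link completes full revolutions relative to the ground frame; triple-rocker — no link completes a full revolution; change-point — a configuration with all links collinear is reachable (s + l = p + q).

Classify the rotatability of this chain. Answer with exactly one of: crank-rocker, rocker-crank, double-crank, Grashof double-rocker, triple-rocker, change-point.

lengths: ground=10, input=11, coupler=8, output=2
sorted: s=2 (shortest), l=11 (longest), p+q=18
s + l = 13 vs p + q = 18
s + l < p + q (Grashof) with shortest = output link → rocker-crank

rocker-crank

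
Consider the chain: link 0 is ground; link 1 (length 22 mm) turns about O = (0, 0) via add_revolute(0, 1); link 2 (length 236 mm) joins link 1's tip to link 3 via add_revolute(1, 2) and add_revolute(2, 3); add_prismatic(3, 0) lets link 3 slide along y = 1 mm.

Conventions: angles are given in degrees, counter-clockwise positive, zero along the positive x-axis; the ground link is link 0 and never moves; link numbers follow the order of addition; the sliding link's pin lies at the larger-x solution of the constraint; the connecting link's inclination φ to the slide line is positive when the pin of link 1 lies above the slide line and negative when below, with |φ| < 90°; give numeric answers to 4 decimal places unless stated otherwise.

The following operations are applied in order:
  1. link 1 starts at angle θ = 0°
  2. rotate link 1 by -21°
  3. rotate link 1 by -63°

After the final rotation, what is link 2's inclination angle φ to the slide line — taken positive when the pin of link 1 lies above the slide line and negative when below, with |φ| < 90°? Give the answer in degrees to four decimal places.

geometry: r = 22 mm, L = 236 mm, e = 1 mm; θ starts at 0°
rotate link 1 by -21°: θ ← 0° -21° = -21°
rotate link 1 by -63°: θ ← -21° -63° = -84°
h = r sin θ − e = -21.879482 − 1 = -22.879482
sin φ = h / L = -22.879482 / 236 = -0.09694696
φ = arcsin(-0.09694696) = -5.563390°

-5.5634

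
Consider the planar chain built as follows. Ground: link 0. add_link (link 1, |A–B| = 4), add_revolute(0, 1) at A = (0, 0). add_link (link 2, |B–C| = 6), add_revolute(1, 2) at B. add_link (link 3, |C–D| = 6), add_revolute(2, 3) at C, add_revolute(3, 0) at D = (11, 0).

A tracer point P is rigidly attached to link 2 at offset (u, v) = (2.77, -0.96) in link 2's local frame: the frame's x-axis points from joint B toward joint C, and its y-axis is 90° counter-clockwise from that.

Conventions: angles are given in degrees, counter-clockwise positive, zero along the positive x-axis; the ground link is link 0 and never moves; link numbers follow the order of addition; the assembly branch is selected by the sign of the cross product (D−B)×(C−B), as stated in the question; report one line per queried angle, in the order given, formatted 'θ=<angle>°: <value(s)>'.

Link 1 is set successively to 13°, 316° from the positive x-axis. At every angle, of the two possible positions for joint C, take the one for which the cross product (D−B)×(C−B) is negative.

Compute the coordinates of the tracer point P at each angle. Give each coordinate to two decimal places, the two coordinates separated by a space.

A=(0,0), D=(11.00,0)
θ=13°: B = A + 4.00·(cos13°, sin13°) = (3.8975, 0.8998)
θ=13°: |BD| = 7.1593
θ=13°: circle(B,6.00) ∩ circle(D,6.00): a=3.5796, h=4.8152
θ=13°:   candidates: C₊=(8.0539,5.2269) cross=34.473; C₋=(6.8435,-4.3271) cross=-34.473
θ=13°:   branch - wants cross < 0 → take C=(6.8435,-4.3271) (cross=-34.473)
θ=13°: ex = (C−B)/|BC| = (0.4910,-0.8712); ey = (0.8712,0.4910)
θ=13°: P = B + 2.77·ex + -0.96·ey = (4.4213,-1.9847)
θ=316°: B = A + 4.00·(cos316°, sin316°) = (2.8774, -2.7786)
θ=316°: |BD| = 8.5848
θ=316°: circle(B,6.00) ∩ circle(D,6.00): a=4.2924, h=4.1923
θ=316°:   candidates: C₊=(5.5818,2.5773) cross=35.990; C₋=(8.2956,-5.3560) cross=-35.990
θ=316°:   branch - wants cross < 0 → take C=(8.2956,-5.3560) (cross=-35.990)
θ=316°: ex = (C−B)/|BC| = (0.9030,-0.4296); ey = (0.4296,0.9030)
θ=316°: P = B + 2.77·ex + -0.96·ey = (4.9664,-4.8354)

θ=13°: 4.42 -1.98
θ=316°: 4.97 -4.84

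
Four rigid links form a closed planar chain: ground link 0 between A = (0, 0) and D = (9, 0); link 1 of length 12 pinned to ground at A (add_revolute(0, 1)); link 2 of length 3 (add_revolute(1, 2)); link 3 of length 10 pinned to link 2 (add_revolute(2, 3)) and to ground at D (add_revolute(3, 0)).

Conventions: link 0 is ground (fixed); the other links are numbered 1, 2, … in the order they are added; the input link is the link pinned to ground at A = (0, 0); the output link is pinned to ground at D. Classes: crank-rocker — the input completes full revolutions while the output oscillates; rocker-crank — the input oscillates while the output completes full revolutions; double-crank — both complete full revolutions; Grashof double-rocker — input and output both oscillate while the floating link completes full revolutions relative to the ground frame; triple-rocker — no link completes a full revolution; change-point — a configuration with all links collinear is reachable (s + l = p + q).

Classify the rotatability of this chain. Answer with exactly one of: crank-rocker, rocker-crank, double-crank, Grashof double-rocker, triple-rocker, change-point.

lengths: ground=9, input=12, coupler=3, output=10
sorted: s=3 (shortest), l=12 (longest), p+q=19
s + l = 15 vs p + q = 19
s + l < p + q (Grashof) with shortest = coupler link → Grashof double-rocker

Grashof double-rocker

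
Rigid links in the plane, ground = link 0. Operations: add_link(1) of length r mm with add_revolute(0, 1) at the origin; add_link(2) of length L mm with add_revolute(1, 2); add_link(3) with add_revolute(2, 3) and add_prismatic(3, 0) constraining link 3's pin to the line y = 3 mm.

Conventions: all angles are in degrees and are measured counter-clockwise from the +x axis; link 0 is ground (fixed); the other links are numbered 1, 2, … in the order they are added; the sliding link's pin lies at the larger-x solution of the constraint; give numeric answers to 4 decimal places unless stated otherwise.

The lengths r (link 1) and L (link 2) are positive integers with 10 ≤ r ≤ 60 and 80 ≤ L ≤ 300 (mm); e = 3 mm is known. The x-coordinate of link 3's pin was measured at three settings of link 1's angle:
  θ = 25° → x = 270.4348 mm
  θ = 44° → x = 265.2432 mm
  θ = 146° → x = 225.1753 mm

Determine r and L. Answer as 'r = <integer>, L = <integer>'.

constraint per measurement: (x − r cos θ)² + (r sin θ − e)² = L²
subtracting the θ₁ and θ₂ equations cancels the r² and L² terms:
r = (x₁² − x₂²) / (2[(x₁cos θ₁ + e sin θ₁) − (x₂cos θ₂ + e sin θ₂)]) = 26.0001 → r = 26
L² = (x₁ − r cos θ₁)² + (r sin θ₁ − e)² = 61009.0000 → L = 247.0000 → L = 247
check at θ₃=146°: x = 225.1753 (printed 225.1753) ✓

r = 26, L = 247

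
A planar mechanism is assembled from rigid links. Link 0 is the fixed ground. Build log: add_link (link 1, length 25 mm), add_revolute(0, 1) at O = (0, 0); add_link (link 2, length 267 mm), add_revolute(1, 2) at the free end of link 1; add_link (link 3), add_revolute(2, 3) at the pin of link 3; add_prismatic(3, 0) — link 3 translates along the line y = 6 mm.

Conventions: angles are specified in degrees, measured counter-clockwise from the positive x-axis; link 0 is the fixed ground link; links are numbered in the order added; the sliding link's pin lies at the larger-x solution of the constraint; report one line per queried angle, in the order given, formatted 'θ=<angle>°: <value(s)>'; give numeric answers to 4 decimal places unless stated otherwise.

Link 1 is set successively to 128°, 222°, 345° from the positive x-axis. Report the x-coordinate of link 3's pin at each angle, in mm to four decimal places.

geometry: r = 25 mm, L = 267 mm, e = 6 mm
θ=128°: crank pin P = (r cos θ, r sin θ) = (-15.391537, 19.700269)
θ=128°: h = r sin θ − e = 19.700269 − 6 = 13.700269
θ=128°: x = r cos θ + √(L² − h²) = -15.391537 + 266.648275 = 251.256738
θ=222°: crank pin P = (r cos θ, r sin θ) = (-18.578621, -16.728265)
θ=222°: h = r sin θ − e = -16.728265 − 6 = -22.728265
θ=222°: x = r cos θ + √(L² − h²) = -18.578621 + 266.030874 = 247.452253
θ=345°: crank pin P = (r cos θ, r sin θ) = (24.148146, -6.470476)
θ=345°: h = r sin θ − e = -6.470476 − 6 = -12.470476
θ=345°: x = r cos θ + √(L² − h²) = 24.148146 + 266.708619 = 290.856764

θ=128°: 251.2567
θ=222°: 247.4523
θ=345°: 290.8568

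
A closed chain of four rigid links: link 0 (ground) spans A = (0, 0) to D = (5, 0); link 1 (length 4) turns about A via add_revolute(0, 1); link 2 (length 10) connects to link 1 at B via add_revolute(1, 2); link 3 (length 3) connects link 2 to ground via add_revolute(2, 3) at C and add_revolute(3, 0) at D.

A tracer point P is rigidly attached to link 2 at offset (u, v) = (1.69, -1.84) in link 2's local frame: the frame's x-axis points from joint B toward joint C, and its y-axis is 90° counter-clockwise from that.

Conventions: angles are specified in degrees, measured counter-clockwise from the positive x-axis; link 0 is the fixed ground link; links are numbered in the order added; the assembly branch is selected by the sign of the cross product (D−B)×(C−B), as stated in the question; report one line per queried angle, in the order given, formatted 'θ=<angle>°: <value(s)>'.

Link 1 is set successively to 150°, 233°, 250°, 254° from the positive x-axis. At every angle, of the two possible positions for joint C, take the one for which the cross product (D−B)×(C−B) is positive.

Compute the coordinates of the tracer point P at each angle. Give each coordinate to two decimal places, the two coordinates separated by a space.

A=(0,0), D=(5.00,0)
θ=150°: B = A + 4.00·(cos150°, sin150°) = (-3.4641, 2.0000)
θ=150°: |BD| = 8.6972
θ=150°: circle(B,10.00) ∩ circle(D,3.00): a=9.5802, h=2.8671
θ=150°:   candidates: C₊=(6.5186,2.5872) cross=24.936; C₋=(5.2000,-2.9933) cross=-24.936
θ=150°:   branch + wants cross > 0 → take C=(6.5186,2.5872) (cross=24.936)
θ=150°: ex = (C−B)/|BC| = (0.9983,0.0587); ey = (-0.0587,0.9983)
θ=150°: P = B + 1.69·ex + -1.84·ey = (-1.6690,0.2624)
θ=233°: B = A + 4.00·(cos233°, sin233°) = (-2.4073, -3.1945)
θ=233°: |BD| = 8.0668
θ=233°: circle(B,10.00) ∩ circle(D,3.00): a=9.6738, h=2.5333
θ=233°:   candidates: C₊=(5.4725,2.9626) cross=20.435; C₋=(7.4789,-1.6897) cross=-20.435
θ=233°:   branch + wants cross > 0 → take C=(5.4725,2.9626) (cross=20.435)
θ=233°: ex = (C−B)/|BC| = (0.7880,0.6157); ey = (-0.6157,0.7880)
θ=233°: P = B + 1.69·ex + -1.84·ey = (0.0573,-3.6039)
θ=250°: B = A + 4.00·(cos250°, sin250°) = (-1.3681, -3.7588)
θ=250°: |BD| = 7.3946
θ=250°: circle(B,10.00) ∩ circle(D,3.00): a=9.8504, h=1.7231
θ=250°:   candidates: C₊=(6.2390,2.7322) cross=12.742; C₋=(7.9907,-0.2356) cross=-12.742
θ=250°:   branch + wants cross > 0 → take C=(6.2390,2.7322) (cross=12.742)
θ=250°: ex = (C−B)/|BC| = (0.7607,0.6491); ey = (-0.6491,0.7607)
θ=250°: P = B + 1.69·ex + -1.84·ey = (1.1119,-4.0615)
θ=254°: B = A + 4.00·(cos254°, sin254°) = (-1.1025, -3.8450)
θ=254°: |BD| = 7.2129
θ=254°: circle(B,10.00) ∩ circle(D,3.00): a=9.9146, h=1.3041
θ=254°:   candidates: C₊=(6.5907,2.5436) cross=9.406; C₋=(7.9810,0.3369) cross=-9.406
θ=254°:   branch + wants cross > 0 → take C=(6.5907,2.5436) (cross=9.406)
θ=254°: ex = (C−B)/|BC| = (0.7693,0.6389); ey = (-0.6389,0.7693)
θ=254°: P = B + 1.69·ex + -1.84·ey = (1.3731,-4.1809)

θ=150°: -1.67 0.26
θ=233°: 0.06 -3.60
θ=250°: 1.11 -4.06
θ=254°: 1.37 -4.18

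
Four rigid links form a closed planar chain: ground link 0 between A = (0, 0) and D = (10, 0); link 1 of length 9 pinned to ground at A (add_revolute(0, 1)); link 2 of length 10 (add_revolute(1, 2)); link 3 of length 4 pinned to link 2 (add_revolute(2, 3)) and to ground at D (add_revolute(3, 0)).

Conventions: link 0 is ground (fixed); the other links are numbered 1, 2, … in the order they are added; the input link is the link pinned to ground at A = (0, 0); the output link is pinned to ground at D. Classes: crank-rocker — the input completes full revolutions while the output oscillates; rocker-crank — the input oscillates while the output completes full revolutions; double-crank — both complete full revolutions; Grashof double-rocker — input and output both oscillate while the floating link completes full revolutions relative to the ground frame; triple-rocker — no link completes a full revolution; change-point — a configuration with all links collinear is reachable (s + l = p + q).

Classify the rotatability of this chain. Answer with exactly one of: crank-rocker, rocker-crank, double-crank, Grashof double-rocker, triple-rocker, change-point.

lengths: ground=10, input=9, coupler=10, output=4
sorted: s=4 (shortest), l=10 (longest), p+q=19
s + l = 14 vs p + q = 19
s + l < p + q (Grashof) with shortest = output link → rocker-crank

rocker-crank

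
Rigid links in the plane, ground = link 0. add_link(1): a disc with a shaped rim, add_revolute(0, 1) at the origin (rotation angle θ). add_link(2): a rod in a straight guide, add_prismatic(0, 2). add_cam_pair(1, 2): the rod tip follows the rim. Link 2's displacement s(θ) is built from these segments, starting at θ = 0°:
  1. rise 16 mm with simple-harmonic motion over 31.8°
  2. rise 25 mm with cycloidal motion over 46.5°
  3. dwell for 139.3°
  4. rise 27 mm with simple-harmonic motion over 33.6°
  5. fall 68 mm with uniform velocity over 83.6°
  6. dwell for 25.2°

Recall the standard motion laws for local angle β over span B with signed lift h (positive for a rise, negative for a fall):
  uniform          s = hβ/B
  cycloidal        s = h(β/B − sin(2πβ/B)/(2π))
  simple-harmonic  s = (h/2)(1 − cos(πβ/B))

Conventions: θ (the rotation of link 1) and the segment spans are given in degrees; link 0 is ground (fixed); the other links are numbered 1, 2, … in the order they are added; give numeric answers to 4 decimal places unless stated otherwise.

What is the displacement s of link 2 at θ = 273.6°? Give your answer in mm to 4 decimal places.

segment 1 (0° to 31.8°, simple-harmonic, h = 16) is passed completely: s = 0.0000 + (16) = 16.0000
segment 2 (31.8° to 78.3°, cycloidal, h = 25) is passed completely: s = 16.0000 + (25) = 41.0000
segment 3 (78.3° to 217.6°, dwell): s unchanged at 41.0000
segment 4 (217.6° to 251.2°, simple-harmonic, h = 27) is passed completely: s = 41.0000 + (27) = 68.0000
θ = 273.6° falls in segment 5 (251.2° to 334.8°, uniform, h = -68): β = 273.6 − 251.2 = 22.4°, B = 83.6°; Δs = -68·22.4/83.6 = -18.2201; s = 68.0000 − 18.2201 = 49.7799

49.7799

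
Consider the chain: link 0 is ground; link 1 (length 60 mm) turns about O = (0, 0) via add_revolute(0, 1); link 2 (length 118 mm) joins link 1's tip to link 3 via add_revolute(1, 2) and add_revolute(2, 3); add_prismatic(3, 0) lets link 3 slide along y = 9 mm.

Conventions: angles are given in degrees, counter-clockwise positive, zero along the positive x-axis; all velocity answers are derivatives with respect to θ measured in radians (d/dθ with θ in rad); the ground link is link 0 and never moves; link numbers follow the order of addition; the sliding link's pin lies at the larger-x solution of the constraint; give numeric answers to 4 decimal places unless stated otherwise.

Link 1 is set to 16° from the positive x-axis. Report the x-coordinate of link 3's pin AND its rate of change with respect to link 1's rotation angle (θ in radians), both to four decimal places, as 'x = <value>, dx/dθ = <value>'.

geometry: r = 60 mm, L = 118 mm, e = 9 mm
crank pin P = (r cos θ, r sin θ) = (57.675702, 16.538241)
h = r sin θ − e = 16.538241 − 9 = 7.538241
x = r cos θ + √(L² − h²) = 57.675702 + 117.758970 = 175.434671
dx/dθ = −r sin θ − h·r cos θ/√(L² − h²) (θ in radians; h = 7.538241) = -20.230303

x = 175.4347, dx/dθ = -20.2303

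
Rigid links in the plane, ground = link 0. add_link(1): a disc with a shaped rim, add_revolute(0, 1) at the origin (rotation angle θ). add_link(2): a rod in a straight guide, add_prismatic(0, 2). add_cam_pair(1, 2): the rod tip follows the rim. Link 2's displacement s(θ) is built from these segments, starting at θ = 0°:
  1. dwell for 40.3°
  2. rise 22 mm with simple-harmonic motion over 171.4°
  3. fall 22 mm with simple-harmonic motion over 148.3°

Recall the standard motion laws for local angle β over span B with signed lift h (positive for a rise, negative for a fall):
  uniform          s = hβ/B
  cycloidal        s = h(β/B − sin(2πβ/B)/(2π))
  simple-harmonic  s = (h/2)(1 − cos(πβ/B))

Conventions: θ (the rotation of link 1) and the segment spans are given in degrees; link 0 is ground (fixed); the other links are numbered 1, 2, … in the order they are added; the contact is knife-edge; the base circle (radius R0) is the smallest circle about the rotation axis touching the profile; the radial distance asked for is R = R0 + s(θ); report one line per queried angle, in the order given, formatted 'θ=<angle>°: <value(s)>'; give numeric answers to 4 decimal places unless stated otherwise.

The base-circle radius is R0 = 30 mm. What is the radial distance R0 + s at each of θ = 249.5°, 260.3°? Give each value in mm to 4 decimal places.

segment 1 (0° to 40.3°, dwell): s unchanged at 0.0000
segment 2 (40.3° to 211.7°, simple-harmonic, h = 22) is passed completely: s = 0.0000 + (22) = 22.0000
θ = 249.5° falls in segment 3 (211.7° to 360°, simple-harmonic, h = -22): β = 249.5 − 211.7 = 37.8°, B = 148.3°; Δs = -22/2·(1 − cos(π·0.2549)) = -3.3422; s = 22.0000 − 3.3422 = 18.6578
θ = 260.3° falls in segment 3 (211.7° to 360°, simple-harmonic, h = -22): β = 260.3 − 211.7 = 48.6°, B = 148.3°; Δs = -22/2·(1 − cos(π·0.3277)) = -5.3327; s = 22.0000 − 5.3327 = 16.6673
θ=249.5°: R = R0 + s = 30 + 18.6578 = 48.6578
θ=260.3°: R = R0 + s = 30 + 16.6673 = 46.6673

θ=249.5°: 48.6578
θ=260.3°: 46.6673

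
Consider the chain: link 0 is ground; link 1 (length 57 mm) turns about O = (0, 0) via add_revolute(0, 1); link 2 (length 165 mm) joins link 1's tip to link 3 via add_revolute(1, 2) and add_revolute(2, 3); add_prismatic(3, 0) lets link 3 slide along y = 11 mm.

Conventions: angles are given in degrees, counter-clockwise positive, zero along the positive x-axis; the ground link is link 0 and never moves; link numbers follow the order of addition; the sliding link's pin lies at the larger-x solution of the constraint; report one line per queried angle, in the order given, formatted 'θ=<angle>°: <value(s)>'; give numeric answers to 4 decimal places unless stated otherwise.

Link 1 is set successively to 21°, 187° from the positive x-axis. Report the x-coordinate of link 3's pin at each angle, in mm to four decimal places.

geometry: r = 57 mm, L = 165 mm, e = 11 mm
θ=21°: crank pin P = (r cos θ, r sin θ) = (53.214084, 20.426973)
θ=21°: h = r sin θ − e = 20.426973 − 11 = 9.426973
θ=21°: x = r cos θ + √(L² − h²) = 53.214084 + 164.730483 = 217.944568
θ=187°: crank pin P = (r cos θ, r sin θ) = (-56.575131, -6.946553)
θ=187°: h = r sin θ − e = -6.946553 − 11 = -17.946553
θ=187°: x = r cos θ + √(L² − h²) = -56.575131 + 164.021100 = 107.445969

θ=21°: 217.9446
θ=187°: 107.4460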